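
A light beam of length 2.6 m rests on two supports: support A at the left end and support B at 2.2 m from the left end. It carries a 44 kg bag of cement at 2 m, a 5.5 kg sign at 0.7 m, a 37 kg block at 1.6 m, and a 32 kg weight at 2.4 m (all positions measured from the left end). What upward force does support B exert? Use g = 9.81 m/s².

R_B ≈ 1020 N

Take moments about support A.
Bag of cement: 44 × 9.81 = 431.6 N down at 2 m → arm 2 m, τ = 431.6 × 2 = 863.2 N·m clockwise.
Sign: 5.5 × 9.81 = 53.96 N down at 0.7 m → arm 0.7 m, τ = 53.96 × 0.7 = 37.77 N·m clockwise.
Block: 37 × 9.81 = 363 N down at 1.6 m → arm 1.6 m, τ = 363 × 1.6 = 580.8 N·m clockwise.
Weight: 32 × 9.81 = 313.9 N down at 2.4 m → arm 2.4 m, τ = 313.9 × 2.4 = 753.4 N·m clockwise.
Net load moment about support A = 2235 N·m clockwise.
Reaction R at support B is upward at 2.2 m, arm 2.2 m → moment R × 2.2 counterclockwise.
Balancing moments: R × 2.2 = 2235, giving R = 1020 N.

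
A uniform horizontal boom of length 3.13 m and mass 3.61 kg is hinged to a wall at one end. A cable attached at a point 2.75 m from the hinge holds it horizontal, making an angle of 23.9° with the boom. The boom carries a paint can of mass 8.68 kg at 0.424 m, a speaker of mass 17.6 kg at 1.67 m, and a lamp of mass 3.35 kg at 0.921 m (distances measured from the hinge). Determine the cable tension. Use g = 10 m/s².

Sum moments about the hinge (the unknown hinge reaction has zero arm there).
Beam weight: 3.61 × 10 = 36.1 N down at 1.565 m → arm 1.565 m, τ = 36.1 × 1.565 = 56.5 N·m clockwise.
Paint can: 8.68 × 10 = 86.8 N down at 0.424 m → arm 0.424 m, τ = 86.8 × 0.424 = 36.8 N·m clockwise.
Speaker: 17.6 × 10 = 176 N down at 1.67 m → arm 1.67 m, τ = 176 × 1.67 = 293.9 N·m clockwise.
Lamp: 3.35 × 10 = 33.5 N down at 0.921 m → arm 0.921 m, τ = 33.5 × 0.921 = 30.85 N·m clockwise.
Total clockwise load moment = 418.1 N·m.
The cable tension T acts at 2.75 m; only its component perpendicular to the boom, T sinθ, produces torque. sin 23.9° = 0.4051.
Setting net torque to zero: T × 2.75 × 0.4051 = 418.1 → T = 418.1 / 1.114 = 375 N.

T ≈ 375 N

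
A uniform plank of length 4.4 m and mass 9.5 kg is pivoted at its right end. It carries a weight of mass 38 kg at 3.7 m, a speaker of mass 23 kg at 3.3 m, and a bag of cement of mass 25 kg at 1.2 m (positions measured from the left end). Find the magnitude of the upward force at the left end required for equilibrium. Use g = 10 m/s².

F ≈ 347 N

Sum moments about the right end (the unknown pivot reaction has zero arm there).
Beam weight: 9.5 × 10 = 95 N down at 2.2 m → arm 2.2 m, τ = 95 × 2.2 = 209 N·m counterclockwise.
Weight: 38 × 10 = 380 N down at 3.7 m → arm 0.7 m, τ = 380 × 0.7 = 266 N·m counterclockwise.
Speaker: 23 × 10 = 230 N down at 3.3 m → arm 1.1 m, τ = 230 × 1.1 = 253 N·m counterclockwise.
Bag of cement: 25 × 10 = 250 N down at 1.2 m → arm 3.2 m, τ = 250 × 3.2 = 800 N·m counterclockwise.
Net moment of the loads = 1528 N·m counterclockwise.
The upward force F acts at the left end, arm 4.4 m, giving F × 4.4 clockwise.
For rotational equilibrium, F × 4.4 = 1528, so F = 1528 / 4.4 = 347 N.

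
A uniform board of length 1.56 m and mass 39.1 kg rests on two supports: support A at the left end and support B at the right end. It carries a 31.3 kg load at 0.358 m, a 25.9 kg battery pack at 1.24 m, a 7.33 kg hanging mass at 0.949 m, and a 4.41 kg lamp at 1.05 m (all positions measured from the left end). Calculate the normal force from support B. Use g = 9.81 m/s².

Sum moments about support A (its reaction then has zero moment arm).
Beam weight: 39.1 × 9.81 = 383.6 N down at 0.78 m → arm 0.78 m, τ = 383.6 × 0.78 = 299.2 N·m clockwise.
Load: 31.3 × 9.81 = 307.1 N down at 0.358 m → arm 0.358 m, τ = 307.1 × 0.358 = 109.9 N·m clockwise.
Battery pack: 25.9 × 9.81 = 254.1 N down at 1.24 m → arm 1.24 m, τ = 254.1 × 1.24 = 315.1 N·m clockwise.
Hanging mass: 7.33 × 9.81 = 71.91 N down at 0.949 m → arm 0.949 m, τ = 71.91 × 0.949 = 68.24 N·m clockwise.
Lamp: 4.41 × 9.81 = 43.26 N down at 1.05 m → arm 1.05 m, τ = 43.26 × 1.05 = 45.42 N·m clockwise.
Net load moment about support A = 837.9 N·m clockwise.
Reaction R at support B is upward at 1.56 m, arm 1.56 m → moment R × 1.56 counterclockwise.
Balancing moments: R × 1.56 = 837.9, giving R = 537 N.

R_B ≈ 537 N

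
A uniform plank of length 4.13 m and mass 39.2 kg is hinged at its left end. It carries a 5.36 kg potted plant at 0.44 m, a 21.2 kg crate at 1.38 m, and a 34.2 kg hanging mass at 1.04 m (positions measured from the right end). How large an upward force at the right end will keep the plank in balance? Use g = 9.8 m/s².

F ≈ 628 N

Sum moments about the left end (the unknown pivot reaction has zero arm there).
Beam weight: 39.2 × 9.8 = 384.2 N down at 2.065 m → arm 2.065 m, τ = 384.2 × 2.065 = 793.4 N·m clockwise.
Potted plant: 5.36 × 9.8 = 52.53 N down at 0.44 m → arm 3.69 m, τ = 52.53 × 3.69 = 193.8 N·m clockwise.
Crate: 21.2 × 9.8 = 207.8 N down at 1.38 m → arm 2.75 m, τ = 207.8 × 2.75 = 571.5 N·m clockwise.
Hanging mass: 34.2 × 9.8 = 335.2 N down at 1.04 m → arm 3.09 m, τ = 335.2 × 3.09 = 1036 N·m clockwise.
Net moment of the loads = 2595 N·m clockwise.
The upward force F acts at the right end, arm 4.13 m, giving F × 4.13 counterclockwise.
Setting net torque to zero: F × 4.13 = 2595 → F = 2595 / 4.13 = 628 N.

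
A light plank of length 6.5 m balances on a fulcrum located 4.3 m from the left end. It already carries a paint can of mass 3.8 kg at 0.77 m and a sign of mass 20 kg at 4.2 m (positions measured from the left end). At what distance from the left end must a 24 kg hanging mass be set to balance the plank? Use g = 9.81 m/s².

Taking torques about the fulcrum (at 4.3 m from the left end):
Paint can: 3.8 × 9.81 = 37.28 N down at 0.77 m → arm 3.53 m, τ = 37.28 × 3.53 = 131.6 N·m counterclockwise.
Sign: 20 × 9.81 = 196.2 N down at 4.2 m → arm 0.1 m, τ = 196.2 × 0.1 = 19.62 N·m counterclockwise.
Net moment of existing loads = 151.2 N·m counterclockwise.
The hanging mass weighs 24 × 9.81 = 235.4 N and must supply an equal clockwise moment, so its lever arm about the fulcrum is 151.2 / 235.4 = 0.642 m.
That puts it at 4.3 + 0.642 = 4.94 m from the left end.

x ≈ 4.94 m from the left end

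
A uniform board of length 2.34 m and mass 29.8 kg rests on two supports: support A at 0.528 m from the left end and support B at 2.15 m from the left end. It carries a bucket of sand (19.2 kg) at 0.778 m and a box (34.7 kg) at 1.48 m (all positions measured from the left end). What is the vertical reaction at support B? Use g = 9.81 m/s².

Sum moments about support A (its reaction then has zero moment arm).
Beam weight: 29.8 × 9.81 = 292.3 N down at 1.17 m → arm 0.642 m, τ = 292.3 × 0.642 = 187.7 N·m clockwise.
Bucket of sand: 19.2 × 9.81 = 188.4 N down at 0.778 m → arm 0.25 m, τ = 188.4 × 0.25 = 47.1 N·m clockwise.
Box: 34.7 × 9.81 = 340.4 N down at 1.48 m → arm 0.952 m, τ = 340.4 × 0.952 = 324.1 N·m clockwise.
Net load moment about support A = 558.9 N·m clockwise.
Reaction R at support B is upward at 2.15 m, arm 1.622 m → moment R × 1.622 counterclockwise.
For rotational equilibrium, R × 1.622 = 558.9, so R = 345 N.

R_B ≈ 345 N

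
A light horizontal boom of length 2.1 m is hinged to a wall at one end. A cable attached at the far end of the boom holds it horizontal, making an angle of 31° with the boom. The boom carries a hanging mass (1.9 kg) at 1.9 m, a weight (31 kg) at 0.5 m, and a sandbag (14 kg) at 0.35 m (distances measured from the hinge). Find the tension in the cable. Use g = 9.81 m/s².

Taking torques about the hinge:
Hanging mass: 1.9 × 9.81 = 18.64 N down at 1.9 m → arm 1.9 m, τ = 18.64 × 1.9 = 35.42 N·m clockwise.
Weight: 31 × 9.81 = 304.1 N down at 0.5 m → arm 0.5 m, τ = 304.1 × 0.5 = 152.1 N·m clockwise.
Sandbag: 14 × 9.81 = 137.3 N down at 0.35 m → arm 0.35 m, τ = 137.3 × 0.35 = 48.05 N·m clockwise.
Total clockwise load moment = 235.6 N·m.
The cable tension T acts at 2.1 m; only its component perpendicular to the boom, T sinθ, produces torque. sin 31° = 0.515.
For rotational equilibrium, T × 2.1 × 0.515 = 235.6, so T = 235.6 / 1.082 = 218 N.

T ≈ 218 N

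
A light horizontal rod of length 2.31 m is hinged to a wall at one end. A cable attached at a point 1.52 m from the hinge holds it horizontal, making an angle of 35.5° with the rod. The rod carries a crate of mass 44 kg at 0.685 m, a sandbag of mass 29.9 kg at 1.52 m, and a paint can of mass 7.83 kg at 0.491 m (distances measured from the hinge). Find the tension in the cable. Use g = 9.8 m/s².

Taking torques about the hinge:
Crate: 44 × 9.8 = 431.2 N down at 0.685 m → arm 0.685 m, τ = 431.2 × 0.685 = 295.4 N·m clockwise.
Sandbag: 29.9 × 9.8 = 293 N down at 1.52 m → arm 1.52 m, τ = 293 × 1.52 = 445.4 N·m clockwise.
Paint can: 7.83 × 9.8 = 76.73 N down at 0.491 m → arm 0.491 m, τ = 76.73 × 0.491 = 37.67 N·m clockwise.
Total clockwise load moment = 778.5 N·m.
The cable tension T acts at 1.52 m; only its component perpendicular to the rod, T sinθ, produces torque. sin 35.5° = 0.5807.
For rotational equilibrium, T × 1.52 × 0.5807 = 778.5, so T = 778.5 / 0.8827 = 882 N.

T ≈ 882 N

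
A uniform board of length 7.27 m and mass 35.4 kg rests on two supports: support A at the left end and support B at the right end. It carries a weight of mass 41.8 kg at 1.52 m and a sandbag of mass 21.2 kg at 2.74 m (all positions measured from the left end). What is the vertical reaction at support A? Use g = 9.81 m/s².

About support B:
Beam weight: 35.4 × 9.81 = 347.3 N down at 3.635 m → arm 3.635 m, τ = 347.3 × 3.635 = 1262 N·m counterclockwise.
Weight: 41.8 × 9.81 = 410.1 N down at 1.52 m → arm 5.75 m, τ = 410.1 × 5.75 = 2358 N·m counterclockwise.
Sandbag: 21.2 × 9.81 = 208 N down at 2.74 m → arm 4.53 m, τ = 208 × 4.53 = 942.2 N·m counterclockwise.
Net load moment about support B = 4562 N·m counterclockwise.
Reaction R at support A is upward at 0 m, arm 7.27 m → moment R × 7.27 clockwise.
Balancing moments: R × 7.27 = 4562, giving R = 628 N.

R_A ≈ 628 N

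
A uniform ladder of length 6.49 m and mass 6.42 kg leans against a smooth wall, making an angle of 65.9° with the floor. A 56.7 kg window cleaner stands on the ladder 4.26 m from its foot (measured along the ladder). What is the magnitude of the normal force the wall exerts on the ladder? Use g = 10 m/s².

N_wall ≈ 181 N

About the foot of the ladder:
Ladder weight 6.42×10 = 64.2 N acts at 3.245 m along the ladder; its horizontal arm is 3.245·cos65.9° = 1.325 m → τ = 85.06 N·m clockwise.
Window cleaner: 56.7×10 = 567 N at 4.26 m → arm 1.739 m → τ = 986 N·m clockwise.
Wall normal N acts horizontally at the top; its moment arm is the height L sinθ = 6.49·sin65.9° = 5.924 m, counterclockwise.
Setting net torque to zero: N × 5.924 = 1071 → N = 181 N.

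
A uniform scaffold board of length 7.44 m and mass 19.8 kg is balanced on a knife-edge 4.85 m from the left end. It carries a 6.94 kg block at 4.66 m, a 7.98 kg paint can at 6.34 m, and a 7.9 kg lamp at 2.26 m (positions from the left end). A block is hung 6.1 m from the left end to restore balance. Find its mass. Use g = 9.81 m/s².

Choose the knife-edge (at 4.85 m from the left end) as the axis so the support reaction has zero arm there.
Beam weight: 19.8 × 9.81 = 194.2 N down at 3.72 m → arm 1.13 m, τ = 194.2 × 1.13 = 219.4 N·m counterclockwise.
Block: 6.94 × 9.81 = 68.08 N down at 4.66 m → arm 0.19 m, τ = 68.08 × 0.19 = 12.94 N·m counterclockwise.
Paint can: 7.98 × 9.81 = 78.28 N down at 6.34 m → arm 1.49 m, τ = 78.28 × 1.49 = 116.6 N·m clockwise.
Lamp: 7.9 × 9.81 = 77.5 N down at 2.26 m → arm 2.59 m, τ = 77.5 × 2.59 = 200.7 N·m counterclockwise.
Net moment of known loads = 316.4 N·m counterclockwise.
An unknown mass m at 6.1 m has arm 1.25 m; its moment is m·g·1.25 clockwise.
For rotational equilibrium, m × 9.81 × 1.25 = 316.4, so m = 316.4 / (9.81 × 1.25) = 25.8 kg.

m ≈ 25.8 kg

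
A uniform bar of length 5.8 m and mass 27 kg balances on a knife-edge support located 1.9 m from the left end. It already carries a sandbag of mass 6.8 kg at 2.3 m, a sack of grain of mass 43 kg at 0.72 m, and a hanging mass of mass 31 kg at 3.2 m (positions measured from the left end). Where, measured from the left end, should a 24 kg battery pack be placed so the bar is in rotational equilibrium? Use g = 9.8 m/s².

x ≈ 1.1 m from the left end

Choose the knife-edge support (at 1.9 m from the left end) as the axis so the support reaction has zero arm there.
Beam weight: 27 × 9.8 = 264.6 N down at 2.9 m → arm 1 m, τ = 264.6 × 1 = 264.6 N·m clockwise.
Sandbag: 6.8 × 9.8 = 66.64 N down at 2.3 m → arm 0.4 m, τ = 66.64 × 0.4 = 26.66 N·m clockwise.
Sack of grain: 43 × 9.8 = 421.4 N down at 0.72 m → arm 1.18 m, τ = 421.4 × 1.18 = 497.3 N·m counterclockwise.
Hanging mass: 31 × 9.8 = 303.8 N down at 3.2 m → arm 1.3 m, τ = 303.8 × 1.3 = 394.9 N·m clockwise.
Net moment of existing loads = 188.9 N·m clockwise.
The battery pack weighs 24 × 9.8 = 235.2 N and must supply an equal counterclockwise moment, so its lever arm about the knife-edge support is 188.9 / 235.2 = 0.803 m.
That puts it at 1.9 − 0.803 = 1.1 m from the left end.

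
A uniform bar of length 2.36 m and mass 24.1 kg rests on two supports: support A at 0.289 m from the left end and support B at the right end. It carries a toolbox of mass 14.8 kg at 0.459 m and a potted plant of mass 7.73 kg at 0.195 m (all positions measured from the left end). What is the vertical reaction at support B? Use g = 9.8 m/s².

Take moments about support A.
Beam weight: 24.1 × 9.8 = 236.2 N down at 1.18 m → arm 0.891 m, τ = 236.2 × 0.891 = 210.5 N·m clockwise.
Toolbox: 14.8 × 9.8 = 145 N down at 0.459 m → arm 0.17 m, τ = 145 × 0.17 = 24.65 N·m clockwise.
Potted plant: 7.73 × 9.8 = 75.75 N down at 0.195 m → arm 0.094 m, τ = 75.75 × 0.094 = 7.12 N·m counterclockwise.
Net load moment about support A = 228 N·m clockwise.
Reaction R at support B is upward at 2.36 m, arm 2.071 m → moment R × 2.071 counterclockwise.
Balancing moments: R × 2.071 = 228, giving R = 110 N.

R_B ≈ 110 N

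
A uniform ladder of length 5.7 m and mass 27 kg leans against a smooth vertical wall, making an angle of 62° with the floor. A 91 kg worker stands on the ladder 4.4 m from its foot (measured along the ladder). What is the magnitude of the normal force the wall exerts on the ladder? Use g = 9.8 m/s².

About the foot of the ladder:
Ladder weight 27×9.8 = 264.6 N acts at 2.85 m along the ladder; its horizontal arm is 2.85·cos62° = 1.338 m → τ = 354 N·m clockwise.
Worker: 91×9.8 = 891.8 N at 4.4 m → arm 2.066 m → τ = 1842 N·m clockwise.
Wall normal N acts horizontally at the top; its moment arm is the height L sinθ = 5.7·sin62° = 5.033 m, counterclockwise.
Στ = 0 ⇒ N × 5.033 = 2196 ⇒ N = 436 N.

N_wall ≈ 436 N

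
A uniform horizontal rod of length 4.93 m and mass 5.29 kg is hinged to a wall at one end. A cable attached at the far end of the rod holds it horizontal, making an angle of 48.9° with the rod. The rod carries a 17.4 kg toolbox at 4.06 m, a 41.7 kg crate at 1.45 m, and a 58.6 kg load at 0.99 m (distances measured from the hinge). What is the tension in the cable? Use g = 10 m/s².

T ≈ 544 N

Taking torques about the hinge:
Beam weight: 5.29 × 10 = 52.9 N down at 2.465 m → arm 2.465 m, τ = 52.9 × 2.465 = 130.4 N·m clockwise.
Toolbox: 17.4 × 10 = 174 N down at 4.06 m → arm 4.06 m, τ = 174 × 4.06 = 706.4 N·m clockwise.
Crate: 41.7 × 10 = 417 N down at 1.45 m → arm 1.45 m, τ = 417 × 1.45 = 604.6 N·m clockwise.
Load: 58.6 × 10 = 586 N down at 0.99 m → arm 0.99 m, τ = 586 × 0.99 = 580.1 N·m clockwise.
Total clockwise load moment = 2022 N·m.
The cable tension T acts at 4.93 m; only its component perpendicular to the rod, T sinθ, produces torque. sin 48.9° = 0.7536.
Στ = 0 ⇒ T × 4.93 × 0.7536 = 2022 ⇒ T = 2022 / 3.715 = 544 N.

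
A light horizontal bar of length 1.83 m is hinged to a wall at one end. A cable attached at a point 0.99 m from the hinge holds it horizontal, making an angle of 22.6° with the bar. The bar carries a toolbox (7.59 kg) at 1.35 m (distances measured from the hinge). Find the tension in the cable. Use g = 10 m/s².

Choose the hinge as the axis so the unknown hinge reaction has zero arm there.
Toolbox: 7.59 × 10 = 75.9 N down at 1.35 m → arm 1.35 m, τ = 75.9 × 1.35 = 102.5 N·m clockwise.
Total clockwise load moment = 102.5 N·m.
The cable tension T acts at 0.99 m; only its component perpendicular to the bar, T sinθ, produces torque. sin 22.6° = 0.3843.
Setting net torque to zero: T × 0.99 × 0.3843 = 102.5 → T = 102.5 / 0.3805 = 269 N.

T ≈ 269 N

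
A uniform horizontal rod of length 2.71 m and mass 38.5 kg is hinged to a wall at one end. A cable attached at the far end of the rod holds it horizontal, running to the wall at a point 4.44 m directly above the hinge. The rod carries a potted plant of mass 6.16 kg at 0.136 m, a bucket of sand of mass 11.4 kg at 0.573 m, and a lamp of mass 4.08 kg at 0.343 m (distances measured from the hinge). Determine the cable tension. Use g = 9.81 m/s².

T ≈ 258 N

Taking torques about the hinge:
Beam weight: 38.5 × 9.81 = 377.7 N down at 1.355 m → arm 1.355 m, τ = 377.7 × 1.355 = 511.8 N·m clockwise.
Potted plant: 6.16 × 9.81 = 60.43 N down at 0.136 m → arm 0.136 m, τ = 60.43 × 0.136 = 8.218 N·m clockwise.
Bucket of sand: 11.4 × 9.81 = 111.8 N down at 0.573 m → arm 0.573 m, τ = 111.8 × 0.573 = 64.06 N·m clockwise.
Lamp: 4.08 × 9.81 = 40.02 N down at 0.343 m → arm 0.343 m, τ = 40.02 × 0.343 = 13.73 N·m clockwise.
Total clockwise load moment = 597.8 N·m.
The cable tension T acts at 2.71 m; only its component perpendicular to the rod, T sinθ, produces torque. sinθ = h/√(h²+d²) = 4.44/√(4.44²+2.71²) = 0.8536.
For rotational equilibrium, T × 2.71 × 0.8536 = 597.8, so T = 597.8 / 2.313 = 258 N.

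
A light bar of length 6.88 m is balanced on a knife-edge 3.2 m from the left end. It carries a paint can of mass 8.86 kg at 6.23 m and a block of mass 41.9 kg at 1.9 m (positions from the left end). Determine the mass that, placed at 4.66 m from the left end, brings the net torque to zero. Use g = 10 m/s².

m ≈ 18.9 kg

Choose the knife-edge (at 3.2 m from the left end) as the axis so the support reaction has zero arm there.
Paint can: 8.86 × 10 = 88.6 N down at 6.23 m → arm 3.03 m, τ = 88.6 × 3.03 = 268.5 N·m clockwise.
Block: 41.9 × 10 = 419 N down at 1.9 m → arm 1.3 m, τ = 419 × 1.3 = 544.7 N·m counterclockwise.
Net moment of known loads = 276.2 N·m counterclockwise.
An unknown mass m at 4.66 m has arm 1.46 m; its moment is m·g·1.46 clockwise.
For rotational equilibrium, m × 10 × 1.46 = 276.2, so m = 276.2 / (10 × 1.46) = 18.9 kg.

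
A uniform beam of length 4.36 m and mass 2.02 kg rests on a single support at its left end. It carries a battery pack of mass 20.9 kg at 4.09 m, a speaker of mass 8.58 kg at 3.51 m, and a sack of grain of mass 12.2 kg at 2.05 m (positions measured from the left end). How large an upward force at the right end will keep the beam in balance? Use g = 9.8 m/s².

Taking torques about the left end:
Beam weight: 2.02 × 9.8 = 19.8 N down at 2.18 m → arm 2.18 m, τ = 19.8 × 2.18 = 43.16 N·m clockwise.
Battery pack: 20.9 × 9.8 = 204.8 N down at 4.09 m → arm 4.09 m, τ = 204.8 × 4.09 = 837.6 N·m clockwise.
Speaker: 8.58 × 9.8 = 84.08 N down at 3.51 m → arm 3.51 m, τ = 84.08 × 3.51 = 295.1 N·m clockwise.
Sack of grain: 12.2 × 9.8 = 119.6 N down at 2.05 m → arm 2.05 m, τ = 119.6 × 2.05 = 245.2 N·m clockwise.
Net moment of the loads = 1421 N·m clockwise.
The upward force F acts at the right end, arm 4.36 m, giving F × 4.36 counterclockwise.
Στ = 0 ⇒ F × 4.36 = 1421 ⇒ F = 1421 / 4.36 = 326 N.

F ≈ 326 N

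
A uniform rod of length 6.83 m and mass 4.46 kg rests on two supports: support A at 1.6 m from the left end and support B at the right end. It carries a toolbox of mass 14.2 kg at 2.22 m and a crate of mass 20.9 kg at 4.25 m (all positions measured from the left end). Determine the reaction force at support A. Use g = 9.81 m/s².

Taking torques about support B:
Beam weight: 4.46 × 9.81 = 43.75 N down at 3.415 m → arm 3.415 m, τ = 43.75 × 3.415 = 149.4 N·m counterclockwise.
Toolbox: 14.2 × 9.81 = 139.3 N down at 2.22 m → arm 4.61 m, τ = 139.3 × 4.61 = 642.2 N·m counterclockwise.
Crate: 20.9 × 9.81 = 205 N down at 4.25 m → arm 2.58 m, τ = 205 × 2.58 = 528.9 N·m counterclockwise.
Net load moment about support B = 1320 N·m counterclockwise.
Reaction R at support A is upward at 1.6 m, arm 5.23 m → moment R × 5.23 clockwise.
For rotational equilibrium, R × 5.23 = 1320, so R = 252 N.

R_A ≈ 252 N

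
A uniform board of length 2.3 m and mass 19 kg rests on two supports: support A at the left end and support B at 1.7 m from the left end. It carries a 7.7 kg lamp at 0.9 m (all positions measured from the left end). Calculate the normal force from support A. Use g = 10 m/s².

Taking torques about support B:
Beam weight: 19 × 10 = 190 N down at 1.15 m → arm 0.55 m, τ = 190 × 0.55 = 104.5 N·m counterclockwise.
Lamp: 7.7 × 10 = 77 N down at 0.9 m → arm 0.8 m, τ = 77 × 0.8 = 61.6 N·m counterclockwise.
Net load moment about support B = 166.1 N·m counterclockwise.
Reaction R at support A is upward at 0 m, arm 1.7 m → moment R × 1.7 clockwise.
Balancing moments: R × 1.7 = 166.1, giving R = 97.7 N.

R_A ≈ 97.7 N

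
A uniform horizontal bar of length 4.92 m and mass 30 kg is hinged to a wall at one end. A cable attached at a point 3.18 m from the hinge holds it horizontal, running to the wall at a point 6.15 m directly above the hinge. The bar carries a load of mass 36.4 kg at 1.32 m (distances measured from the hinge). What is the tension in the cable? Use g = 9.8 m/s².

T ≈ 423 N

Sum moments about the hinge (the unknown hinge reaction has zero arm there).
Beam weight: 30 × 9.8 = 294 N down at 2.46 m → arm 2.46 m, τ = 294 × 2.46 = 723.2 N·m clockwise.
Load: 36.4 × 9.8 = 356.7 N down at 1.32 m → arm 1.32 m, τ = 356.7 × 1.32 = 470.8 N·m clockwise.
Total clockwise load moment = 1194 N·m.
The cable tension T acts at 3.18 m; only its component perpendicular to the bar, T sinθ, produces torque. sinθ = h/√(h²+d²) = 6.15/√(6.15²+3.18²) = 0.8883.
Balancing moments: T × 3.18 × 0.8883 = 1194, giving T = 1194 / 2.825 = 423 N.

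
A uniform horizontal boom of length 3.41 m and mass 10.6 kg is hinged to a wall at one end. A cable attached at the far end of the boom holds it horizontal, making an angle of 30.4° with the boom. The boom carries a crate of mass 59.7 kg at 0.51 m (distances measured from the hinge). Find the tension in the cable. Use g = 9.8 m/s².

Sum moments about the hinge (the unknown hinge reaction has zero arm there).
Beam weight: 10.6 × 9.8 = 103.9 N down at 1.705 m → arm 1.705 m, τ = 103.9 × 1.705 = 177.1 N·m clockwise.
Crate: 59.7 × 9.8 = 585.1 N down at 0.51 m → arm 0.51 m, τ = 585.1 × 0.51 = 298.4 N·m clockwise.
Total clockwise load moment = 475.5 N·m.
The cable tension T acts at 3.41 m; only its component perpendicular to the boom, T sinθ, produces torque. sin 30.4° = 0.506.
Setting net torque to zero: T × 3.41 × 0.506 = 475.5 → T = 475.5 / 1.725 = 276 N.

T ≈ 276 N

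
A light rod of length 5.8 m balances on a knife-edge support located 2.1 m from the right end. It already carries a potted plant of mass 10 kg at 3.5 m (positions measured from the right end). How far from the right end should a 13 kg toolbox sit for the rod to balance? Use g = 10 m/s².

x ≈ 1.02 m from the right end

Choose the knife-edge support (at 2.1 m from the right end) as the axis so the support reaction has zero arm there.
Potted plant: 10 × 10 = 100 N down at 3.5 m → arm 1.4 m, τ = 100 × 1.4 = 140 N·m counterclockwise.
Net moment of existing loads = 140 N·m counterclockwise.
The toolbox weighs 13 × 10 = 130 N and must supply an equal clockwise moment, so its lever arm about the knife-edge support is 140 / 130 = 1.08 m.
That puts it at 2.1 − 1.08 = 1.02 m from the right end.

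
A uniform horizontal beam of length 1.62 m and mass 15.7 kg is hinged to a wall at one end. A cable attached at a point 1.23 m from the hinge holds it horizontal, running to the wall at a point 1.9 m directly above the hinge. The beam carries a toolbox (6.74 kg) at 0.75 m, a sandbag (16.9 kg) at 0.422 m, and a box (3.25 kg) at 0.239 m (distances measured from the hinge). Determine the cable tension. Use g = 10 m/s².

About the hinge:
Beam weight: 15.7 × 10 = 157 N down at 0.81 m → arm 0.81 m, τ = 157 × 0.81 = 127.2 N·m clockwise.
Toolbox: 6.74 × 10 = 67.4 N down at 0.75 m → arm 0.75 m, τ = 67.4 × 0.75 = 50.55 N·m clockwise.
Sandbag: 16.9 × 10 = 169 N down at 0.422 m → arm 0.422 m, τ = 169 × 0.422 = 71.32 N·m clockwise.
Box: 3.25 × 10 = 32.5 N down at 0.239 m → arm 0.239 m, τ = 32.5 × 0.239 = 7.768 N·m clockwise.
Total clockwise load moment = 256.8 N·m.
The cable tension T acts at 1.23 m; only its component perpendicular to the beam, T sinθ, produces torque. sinθ = h/√(h²+d²) = 1.9/√(1.9²+1.23²) = 0.8395.
Balancing moments: T × 1.23 × 0.8395 = 256.8, giving T = 256.8 / 1.033 = 249 N.

T ≈ 249 N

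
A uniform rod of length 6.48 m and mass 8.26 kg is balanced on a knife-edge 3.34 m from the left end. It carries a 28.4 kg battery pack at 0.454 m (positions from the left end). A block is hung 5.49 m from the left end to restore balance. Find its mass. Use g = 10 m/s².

Taking torques about the knife-edge (at 3.34 m from the left end):
Beam weight: 8.26 × 10 = 82.6 N down at 3.24 m → arm 0.1 m, τ = 82.6 × 0.1 = 8.26 N·m counterclockwise.
Battery pack: 28.4 × 10 = 284 N down at 0.454 m → arm 2.886 m, τ = 284 × 2.886 = 819.6 N·m counterclockwise.
Net moment of known loads = 827.9 N·m counterclockwise.
An unknown mass m at 5.49 m has arm 2.15 m; its moment is m·g·2.15 clockwise.
Στ = 0 ⇒ m × 10 × 2.15 = 827.9 ⇒ m = 827.9 / (10 × 2.15) = 38.5 kg.

m ≈ 38.5 kg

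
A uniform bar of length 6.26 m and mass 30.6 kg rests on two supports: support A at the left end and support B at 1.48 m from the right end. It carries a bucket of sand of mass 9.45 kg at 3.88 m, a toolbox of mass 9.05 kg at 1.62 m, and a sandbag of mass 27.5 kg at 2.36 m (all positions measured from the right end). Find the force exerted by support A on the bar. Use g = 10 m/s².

Sum moments about support B (its reaction then has zero moment arm).
Beam weight: 30.6 × 10 = 306 N down at 3.13 m → arm 1.65 m, τ = 306 × 1.65 = 504.9 N·m counterclockwise.
Bucket of sand: 9.45 × 10 = 94.5 N down at 3.88 m → arm 2.4 m, τ = 94.5 × 2.4 = 226.8 N·m counterclockwise.
Toolbox: 9.05 × 10 = 90.5 N down at 1.62 m → arm 0.14 m, τ = 90.5 × 0.14 = 12.67 N·m counterclockwise.
Sandbag: 27.5 × 10 = 275 N down at 2.36 m → arm 0.88 m, τ = 275 × 0.88 = 242 N·m counterclockwise.
Net load moment about support B = 986.4 N·m counterclockwise.
Reaction R at support A is upward at 6.26 m, arm 4.78 m → moment R × 4.78 clockwise.
Στ = 0 ⇒ R × 4.78 = 986.4 ⇒ R = 206 N.

R_A ≈ 206 N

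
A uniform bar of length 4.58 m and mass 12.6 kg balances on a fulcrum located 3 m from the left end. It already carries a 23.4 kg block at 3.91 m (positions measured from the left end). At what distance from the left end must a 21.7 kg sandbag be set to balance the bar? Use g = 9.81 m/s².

x ≈ 2.43 m from the left end

Take moments about the fulcrum (at 3 m from the left end).
Beam weight: 12.6 × 9.81 = 123.6 N down at 2.29 m → arm 0.71 m, τ = 123.6 × 0.71 = 87.76 N·m counterclockwise.
Block: 23.4 × 9.81 = 229.6 N down at 3.91 m → arm 0.91 m, τ = 229.6 × 0.91 = 208.9 N·m clockwise.
Net moment of existing loads = 121.1 N·m clockwise.
The sandbag weighs 21.7 × 9.81 = 212.9 N and must supply an equal counterclockwise moment, so its lever arm about the fulcrum is 121.1 / 212.9 = 0.569 m.
That puts it at 3 − 0.569 = 2.43 m from the left end.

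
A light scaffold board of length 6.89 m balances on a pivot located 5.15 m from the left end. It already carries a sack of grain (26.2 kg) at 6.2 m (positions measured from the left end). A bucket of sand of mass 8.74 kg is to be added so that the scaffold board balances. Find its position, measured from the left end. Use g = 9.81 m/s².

x ≈ 2 m from the left end

Choose the pivot (at 5.15 m from the left end) as the axis so the support reaction has zero arm there.
Sack of grain: 26.2 × 9.81 = 257 N down at 6.2 m → arm 1.05 m, τ = 257 × 1.05 = 269.9 N·m clockwise.
Net moment of existing loads = 269.9 N·m clockwise.
The bucket of sand weighs 8.74 × 9.81 = 85.74 N and must supply an equal counterclockwise moment, so its lever arm about the pivot is 269.9 / 85.74 = 3.15 m.
That puts it at 5.15 − 3.15 = 2 m from the left end.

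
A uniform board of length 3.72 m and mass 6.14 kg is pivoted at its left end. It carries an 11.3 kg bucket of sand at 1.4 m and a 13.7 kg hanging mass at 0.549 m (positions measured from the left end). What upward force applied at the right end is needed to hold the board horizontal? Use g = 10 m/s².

Sum moments about the left end (the unknown pivot reaction has zero arm there).
Beam weight: 6.14 × 10 = 61.4 N down at 1.86 m → arm 1.86 m, τ = 61.4 × 1.86 = 114.2 N·m clockwise.
Bucket of sand: 11.3 × 10 = 113 N down at 1.4 m → arm 1.4 m, τ = 113 × 1.4 = 158.2 N·m clockwise.
Hanging mass: 13.7 × 10 = 137 N down at 0.549 m → arm 0.549 m, τ = 137 × 0.549 = 75.21 N·m clockwise.
Net moment of the loads = 347.6 N·m clockwise.
The upward force F acts at the right end, arm 3.72 m, giving F × 3.72 counterclockwise.
Balancing moments: F × 3.72 = 347.6, giving F = 347.6 / 3.72 = 93.4 N.

F ≈ 93.4 N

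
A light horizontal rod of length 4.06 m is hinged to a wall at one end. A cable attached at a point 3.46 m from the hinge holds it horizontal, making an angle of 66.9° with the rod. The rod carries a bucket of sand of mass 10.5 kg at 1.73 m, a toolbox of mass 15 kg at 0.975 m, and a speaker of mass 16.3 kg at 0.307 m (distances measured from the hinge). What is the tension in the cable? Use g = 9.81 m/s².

Choose the hinge as the axis so the unknown hinge reaction has zero arm there.
Bucket of sand: 10.5 × 9.81 = 103 N down at 1.73 m → arm 1.73 m, τ = 103 × 1.73 = 178.2 N·m clockwise.
Toolbox: 15 × 9.81 = 147.2 N down at 0.975 m → arm 0.975 m, τ = 147.2 × 0.975 = 143.5 N·m clockwise.
Speaker: 16.3 × 9.81 = 159.9 N down at 0.307 m → arm 0.307 m, τ = 159.9 × 0.307 = 49.09 N·m clockwise.
Total clockwise load moment = 370.8 N·m.
The cable tension T acts at 3.46 m; only its component perpendicular to the rod, T sinθ, produces torque. sin 66.9° = 0.9198.
For rotational equilibrium, T × 3.46 × 0.9198 = 370.8, so T = 370.8 / 3.183 = 116 N.

T ≈ 116 N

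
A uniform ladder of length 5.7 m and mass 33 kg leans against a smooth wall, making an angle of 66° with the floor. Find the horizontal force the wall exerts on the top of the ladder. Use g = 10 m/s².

N_wall ≈ 73.5 N

About the foot of the ladder:
Ladder weight 33×10 = 330 N acts at 2.85 m along the ladder; its horizontal arm is 2.85·cos66° = 1.159 m → τ = 382.5 N·m clockwise.
Wall normal N acts horizontally at the top; its moment arm is the height L sinθ = 5.7·sin66° = 5.207 m, counterclockwise.
Setting net torque to zero: N × 5.207 = 382.5 → N = 73.5 N.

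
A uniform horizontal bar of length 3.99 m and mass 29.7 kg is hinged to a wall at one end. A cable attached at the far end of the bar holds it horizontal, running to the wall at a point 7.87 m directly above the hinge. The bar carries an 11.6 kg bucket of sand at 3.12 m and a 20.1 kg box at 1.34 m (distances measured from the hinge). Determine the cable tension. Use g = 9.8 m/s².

T ≈ 337 N

About the hinge:
Beam weight: 29.7 × 9.8 = 291.1 N down at 1.995 m → arm 1.995 m, τ = 291.1 × 1.995 = 580.7 N·m clockwise.
Bucket of sand: 11.6 × 9.8 = 113.7 N down at 3.12 m → arm 3.12 m, τ = 113.7 × 3.12 = 354.7 N·m clockwise.
Box: 20.1 × 9.8 = 197 N down at 1.34 m → arm 1.34 m, τ = 197 × 1.34 = 264 N·m clockwise.
Total clockwise load moment = 1199 N·m.
The cable tension T acts at 3.99 m; only its component perpendicular to the bar, T sinθ, produces torque. sinθ = h/√(h²+d²) = 7.87/√(7.87²+3.99²) = 0.8919.
Balancing moments: T × 3.99 × 0.8919 = 1199, giving T = 1199 / 3.559 = 337 N.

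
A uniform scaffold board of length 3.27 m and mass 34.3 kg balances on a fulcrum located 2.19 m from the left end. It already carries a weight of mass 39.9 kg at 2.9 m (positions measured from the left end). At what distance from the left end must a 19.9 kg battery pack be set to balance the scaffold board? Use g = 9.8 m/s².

Choose the fulcrum (at 2.19 m from the left end) as the axis so the support reaction has zero arm there.
Beam weight: 34.3 × 9.8 = 336.1 N down at 1.635 m → arm 0.555 m, τ = 336.1 × 0.555 = 186.5 N·m counterclockwise.
Weight: 39.9 × 9.8 = 391 N down at 2.9 m → arm 0.71 m, τ = 391 × 0.71 = 277.6 N·m clockwise.
Net moment of existing loads = 91.1 N·m clockwise.
The battery pack weighs 19.9 × 9.8 = 195 N and must supply an equal counterclockwise moment, so its lever arm about the fulcrum is 91.1 / 195 = 0.467 m.
That puts it at 2.19 − 0.467 = 1.72 m from the left end.

x ≈ 1.72 m from the left end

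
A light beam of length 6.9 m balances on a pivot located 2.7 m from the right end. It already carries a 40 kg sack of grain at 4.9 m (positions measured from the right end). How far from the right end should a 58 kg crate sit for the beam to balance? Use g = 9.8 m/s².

x ≈ 1.18 m from the right end

Sum moments about the pivot (at 2.7 m from the right end) (the support reaction has zero arm there).
Sack of grain: 40 × 9.8 = 392 N down at 4.9 m → arm 2.2 m, τ = 392 × 2.2 = 862.4 N·m counterclockwise.
Net moment of existing loads = 862.4 N·m counterclockwise.
The crate weighs 58 × 9.8 = 568.4 N and must supply an equal clockwise moment, so its lever arm about the pivot is 862.4 / 568.4 = 1.52 m.
That puts it at 2.7 − 1.52 = 1.18 m from the right end.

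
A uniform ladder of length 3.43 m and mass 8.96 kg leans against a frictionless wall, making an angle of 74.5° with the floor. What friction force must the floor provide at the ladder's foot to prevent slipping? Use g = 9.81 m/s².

Choose the foot of the ladder as the axis so the floor normal and friction both act there and drop out.
Ladder weight 8.96×9.81 = 87.9 N acts at 1.715 m along the ladder; its horizontal arm is 1.715·cos74.5° = 0.4583 m → τ = 40.28 N·m clockwise.
Wall normal N acts horizontally at the top; its moment arm is the height L sinθ = 3.43·sin74.5° = 3.305 m, counterclockwise.
Setting net torque to zero: N × 3.305 = 40.28 → N = 12.2 N.
ΣFx = 0: friction at the foot balances the wall's push, so f = N_wall = 12.2 N.

f ≈ 12.2 N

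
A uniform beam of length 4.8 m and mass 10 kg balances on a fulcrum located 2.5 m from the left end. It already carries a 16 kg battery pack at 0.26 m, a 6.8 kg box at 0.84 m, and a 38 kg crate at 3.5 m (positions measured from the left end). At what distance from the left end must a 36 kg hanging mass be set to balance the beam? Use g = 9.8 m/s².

x ≈ 2.78 m from the left end

Taking torques about the fulcrum (at 2.5 m from the left end):
Beam weight: 10 × 9.8 = 98 N down at 2.4 m → arm 0.1 m, τ = 98 × 0.1 = 9.8 N·m counterclockwise.
Battery pack: 16 × 9.8 = 156.8 N down at 0.26 m → arm 2.24 m, τ = 156.8 × 2.24 = 351.2 N·m counterclockwise.
Box: 6.8 × 9.8 = 66.64 N down at 0.84 m → arm 1.66 m, τ = 66.64 × 1.66 = 110.6 N·m counterclockwise.
Crate: 38 × 9.8 = 372.4 N down at 3.5 m → arm 1 m, τ = 372.4 × 1 = 372.4 N·m clockwise.
Net moment of existing loads = 99.2 N·m counterclockwise.
The hanging mass weighs 36 × 9.8 = 352.8 N and must supply an equal clockwise moment, so its lever arm about the fulcrum is 99.2 / 352.8 = 0.281 m.
That puts it at 2.5 + 0.281 = 2.78 m from the left end.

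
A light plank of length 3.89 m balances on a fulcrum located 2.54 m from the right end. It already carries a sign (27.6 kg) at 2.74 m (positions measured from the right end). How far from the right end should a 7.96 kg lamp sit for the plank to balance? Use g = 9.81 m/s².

x ≈ 1.85 m from the right end

Choose the fulcrum (at 2.54 m from the right end) as the axis so the support reaction has zero arm there.
Sign: 27.6 × 9.81 = 270.8 N down at 2.74 m → arm 0.2 m, τ = 270.8 × 0.2 = 54.16 N·m counterclockwise.
Net moment of existing loads = 54.16 N·m counterclockwise.
The lamp weighs 7.96 × 9.81 = 78.09 N and must supply an equal clockwise moment, so its lever arm about the fulcrum is 54.16 / 78.09 = 0.694 m.
That puts it at 2.54 − 0.694 = 1.85 m from the right end.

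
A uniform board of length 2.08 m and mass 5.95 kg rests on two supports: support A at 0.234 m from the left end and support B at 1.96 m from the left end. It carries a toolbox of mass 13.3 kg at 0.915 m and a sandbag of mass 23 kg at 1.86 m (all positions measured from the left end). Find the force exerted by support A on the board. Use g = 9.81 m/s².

R_A ≈ 123 N

Sum moments about support B (its reaction then has zero moment arm).
Beam weight: 5.95 × 9.81 = 58.37 N down at 1.04 m → arm 0.92 m, τ = 58.37 × 0.92 = 53.7 N·m counterclockwise.
Toolbox: 13.3 × 9.81 = 130.5 N down at 0.915 m → arm 1.045 m, τ = 130.5 × 1.045 = 136.4 N·m counterclockwise.
Sandbag: 23 × 9.81 = 225.6 N down at 1.86 m → arm 0.1 m, τ = 225.6 × 0.1 = 22.56 N·m counterclockwise.
Net load moment about support B = 212.7 N·m counterclockwise.
Reaction R at support A is upward at 0.234 m, arm 1.726 m → moment R × 1.726 clockwise.
Setting net torque to zero: R × 1.726 = 212.7 → R = 123 N.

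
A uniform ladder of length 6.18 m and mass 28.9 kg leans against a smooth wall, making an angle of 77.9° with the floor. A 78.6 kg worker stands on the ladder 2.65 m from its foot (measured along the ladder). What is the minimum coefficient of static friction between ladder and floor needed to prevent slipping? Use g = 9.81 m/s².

Taking torques about the foot of the ladder:
Ladder weight 28.9×9.81 = 283.5 N acts at 3.09 m along the ladder; its horizontal arm is 3.09·cos77.9° = 0.6477 m → τ = 183.6 N·m clockwise.
Worker: 78.6×9.81 = 771.1 N at 2.65 m → arm 0.5555 m → τ = 428.3 N·m clockwise.
Wall normal N acts horizontally at the top; its moment arm is the height L sinθ = 6.18·sin77.9° = 6.043 m, counterclockwise.
Στ = 0 ⇒ N × 6.043 = 611.9 ⇒ N = 101.3 N.
ΣFx = 0 ⇒ f = N_wall = 101.3 N. ΣFy = 0 ⇒ N_floor = 1055 N.
μ_min = f / N_floor = 101.3 / 1055 = 0.096.

μ_min ≈ 0.096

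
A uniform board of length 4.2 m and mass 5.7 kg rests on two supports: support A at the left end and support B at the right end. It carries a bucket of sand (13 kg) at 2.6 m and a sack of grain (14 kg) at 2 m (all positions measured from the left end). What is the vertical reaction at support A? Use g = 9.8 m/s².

Choose support B as the axis so its reaction then has zero moment arm.
Beam weight: 5.7 × 9.8 = 55.86 N down at 2.1 m → arm 2.1 m, τ = 55.86 × 2.1 = 117.3 N·m counterclockwise.
Bucket of sand: 13 × 9.8 = 127.4 N down at 2.6 m → arm 1.6 m, τ = 127.4 × 1.6 = 203.8 N·m counterclockwise.
Sack of grain: 14 × 9.8 = 137.2 N down at 2 m → arm 2.2 m, τ = 137.2 × 2.2 = 301.8 N·m counterclockwise.
Net load moment about support B = 622.9 N·m counterclockwise.
Reaction R at support A is upward at 0 m, arm 4.2 m → moment R × 4.2 clockwise.
Στ = 0 ⇒ R × 4.2 = 622.9 ⇒ R = 148 N.

R_A ≈ 148 N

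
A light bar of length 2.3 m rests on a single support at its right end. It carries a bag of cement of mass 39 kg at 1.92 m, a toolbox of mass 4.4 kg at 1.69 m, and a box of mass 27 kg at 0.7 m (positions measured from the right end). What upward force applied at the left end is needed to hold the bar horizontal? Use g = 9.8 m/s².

About the right end:
Bag of cement: 39 × 9.8 = 382.2 N down at 1.92 m → arm 1.92 m, τ = 382.2 × 1.92 = 733.8 N·m counterclockwise.
Toolbox: 4.4 × 9.8 = 43.12 N down at 1.69 m → arm 1.69 m, τ = 43.12 × 1.69 = 72.87 N·m counterclockwise.
Box: 27 × 9.8 = 264.6 N down at 0.7 m → arm 0.7 m, τ = 264.6 × 0.7 = 185.2 N·m counterclockwise.
Net moment of the loads = 991.9 N·m counterclockwise.
The upward force F acts at the left end, arm 2.3 m, giving F × 2.3 clockwise.
For rotational equilibrium, F × 2.3 = 991.9, so F = 991.9 / 2.3 = 431 N.

F ≈ 431 N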